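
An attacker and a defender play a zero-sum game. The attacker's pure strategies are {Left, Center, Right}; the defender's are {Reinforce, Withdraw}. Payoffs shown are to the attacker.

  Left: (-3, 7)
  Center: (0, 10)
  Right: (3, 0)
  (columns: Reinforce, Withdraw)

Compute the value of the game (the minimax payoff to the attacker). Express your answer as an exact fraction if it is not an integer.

Row minima: Left → -3, Center → 0, Right → 0; maximin = 0.
Column maxima: Reinforce → 3, Withdraw → 10; minimax = 3.
0 ≠ 3, so there is no saddle point; optimal play is mixed.
Left is strictly dominated by Center, so the attacker never plays it.
On the remaining 2×2 (Center, Right vs Reinforce, Withdraw):
Let the attacker play Center with probability p. Expected payoff against Reinforce: 0p + 3(1−p) = −3p + 3; against Withdraw: 10p + 0(1−p) = 10p.
Setting these equal: −3p + 3 = 10p ⇒ −13p = -3 ⇒ p = 3/13, and the value is (-3)·(3/13) + 3 = 30/13.
For the defender: with q = P(Reinforce), equating Center's and Right's payoffs gives −10q + 10 = 3q ⇒ q = 10/13.

30/13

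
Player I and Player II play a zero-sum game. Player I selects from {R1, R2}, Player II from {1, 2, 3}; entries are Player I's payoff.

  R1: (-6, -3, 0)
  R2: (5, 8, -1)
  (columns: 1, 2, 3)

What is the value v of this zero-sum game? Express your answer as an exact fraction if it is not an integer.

-1/2

Row minima: R1 → -6, R2 → -1; maximin = -1.
Column maxima: 1 → 5, 2 → 8, 3 → 0; minimax = 0.
-1 ≠ 0, so there is no saddle point; optimal play is mixed.
2 is strictly dominated by 1 (it gives Player I strictly more in every row), so Player II never plays it.
On the remaining 2×2 (R1, R2 vs 1, 3):
Let Player I play R1 with probability p. Expected payoff against 1: (-6)p + 5(1−p) = −11p + 5; against 3: 0p + (-1)(1−p) = p − 1.
Setting these equal: −11p + 5 = p − 1 ⇒ −12p = -6 ⇒ p = 1/2, and the value is (-11)·(1/2) + 5 = -1/2.
For Player II: with q = P(1), equating R1's and R2's payoffs gives −6q = 6q − 1 ⇒ q = 1/12.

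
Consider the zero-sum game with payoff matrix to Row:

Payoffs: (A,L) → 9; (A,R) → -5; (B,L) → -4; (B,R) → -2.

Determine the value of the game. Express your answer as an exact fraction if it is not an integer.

Row minima: A → -5, B → -4; maximin = -4.
Column maxima: L → 9, R → -2; minimax = -2.
-4 ≠ -2, so there is no saddle point; optimal play is mixed.
Let Row play A with probability p. Expected payoff against L: 9p + (-4)(1−p) = 13p − 4; against R: (-5)p + (-2)(1−p) = −3p − 2.
Setting these equal: 13p − 4 = −3p − 2 ⇒ 16p = 2 ⇒ p = 1/8, and the value is (13)·(1/8) − 4 = -19/8.
For Column: with q = P(L), equating A's and B's payoffs gives 14q − 5 = −2q − 2 ⇒ q = 3/16.

-19/8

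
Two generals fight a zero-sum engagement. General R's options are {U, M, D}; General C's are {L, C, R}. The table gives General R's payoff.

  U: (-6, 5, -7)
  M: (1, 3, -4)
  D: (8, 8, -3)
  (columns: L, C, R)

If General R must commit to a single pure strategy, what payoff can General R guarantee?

-3

Row minima: U → -7, M → -4, D → -3.
The best of these is -3.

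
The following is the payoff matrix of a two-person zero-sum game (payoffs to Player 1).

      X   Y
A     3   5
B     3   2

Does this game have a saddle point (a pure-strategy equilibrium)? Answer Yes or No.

Yes

Row minima: A → 3, B → 2; maximin = 3.
Column maxima: X → 3, Y → 5; minimax = 3.
maximin = minimax = 3, so a saddle point exists.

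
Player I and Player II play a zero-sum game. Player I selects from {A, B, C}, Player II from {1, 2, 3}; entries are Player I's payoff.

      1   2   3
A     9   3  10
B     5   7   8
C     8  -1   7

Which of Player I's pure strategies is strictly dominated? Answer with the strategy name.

A gives a strictly higher payoff than C against every column: 9 > 8, 3 > -1, 10 > 7.
So C is strictly dominated and Player I never plays it.

C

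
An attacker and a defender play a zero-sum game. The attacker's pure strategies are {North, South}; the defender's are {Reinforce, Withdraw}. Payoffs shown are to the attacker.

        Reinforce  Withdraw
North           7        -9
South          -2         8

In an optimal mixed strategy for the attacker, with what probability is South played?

8/13

Row minima: North → -9, South → -2; maximin = -2.
Column maxima: Reinforce → 7, Withdraw → 8; minimax = 7.
-2 ≠ 7, so there is no saddle point; optimal play is mixed.
Let the attacker play North with probability p. Expected payoff against Reinforce: 7p + (-2)(1−p) = 9p − 2; against Withdraw: (-9)p + 8(1−p) = −17p + 8.
Setting these equal: 9p − 2 = −17p + 8 ⇒ 26p = 10 ⇒ p = 5/13, and the value is (9)·(5/13) − 2 = 19/13.
For the defender: with q = P(Reinforce), equating North's and South's payoffs gives 16q − 9 = −10q + 8 ⇒ q = 17/26.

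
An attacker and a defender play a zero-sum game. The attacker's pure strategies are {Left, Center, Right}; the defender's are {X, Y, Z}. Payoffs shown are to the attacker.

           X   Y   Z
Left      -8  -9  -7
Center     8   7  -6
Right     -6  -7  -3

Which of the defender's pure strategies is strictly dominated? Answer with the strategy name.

X

Y holds the attacker's payoff strictly below X in every row: -9 < -8, 7 < 8, -7 < -6.
So X is strictly dominated for the defender.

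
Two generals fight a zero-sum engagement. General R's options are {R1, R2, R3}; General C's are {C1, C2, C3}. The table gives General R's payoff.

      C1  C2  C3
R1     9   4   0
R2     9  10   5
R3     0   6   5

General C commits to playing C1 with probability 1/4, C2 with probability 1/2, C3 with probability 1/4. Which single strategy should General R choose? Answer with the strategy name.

R2

Expected payoff of R1: (1/4)·9 + (1/2)·4 + (1/4)·0 = 17/4.
Expected payoff of R2: (1/4)·9 + (1/2)·10 + (1/4)·5 = 17/2.
Expected payoff of R3: (1/4)·0 + (1/2)·6 + (1/4)·5 = 17/4.
The largest is 17/2, so General R's best response is R2.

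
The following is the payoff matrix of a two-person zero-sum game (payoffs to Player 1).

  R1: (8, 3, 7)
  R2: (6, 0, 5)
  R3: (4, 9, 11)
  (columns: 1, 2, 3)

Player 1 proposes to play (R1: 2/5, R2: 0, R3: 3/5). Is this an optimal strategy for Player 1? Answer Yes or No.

No

Against 1 this mix gives (2/5)·8 + (3/5)·4 = 28/5.
Against 2 this mix gives (2/5)·3 + (3/5)·9 = 33/5.
Against 3 this mix gives (2/5)·7 + (3/5)·11 = 47/5.
Player 2 will play 1, holding Player 1 to 28/5. Shifting weight toward the row that does better against 1 would raise this floor (the equalizing mix achieves 6 against both 1 and 2), so the proposed strategy is not optimal.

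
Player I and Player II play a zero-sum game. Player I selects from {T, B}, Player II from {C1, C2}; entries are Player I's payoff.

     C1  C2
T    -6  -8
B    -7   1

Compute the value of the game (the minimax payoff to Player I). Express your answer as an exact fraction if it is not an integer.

-31/5

Row minima: T → -8, B → -7; maximin = -7.
Column maxima: C1 → -6, C2 → 1; minimax = -6.
-7 ≠ -6, so there is no saddle point; optimal play is mixed.
Let Player I play T with probability p. Expected payoff against C1: (-6)p + (-7)(1−p) = p − 7; against C2: (-8)p + 1(1−p) = −9p + 1.
Setting these equal: p − 7 = −9p + 1 ⇒ 10p = 8 ⇒ p = 4/5, and the value is (1)·(4/5) − 7 = -31/5.
For Player II: with q = P(C1), equating T's and B's payoffs gives 2q − 8 = −8q + 1 ⇒ q = 9/10.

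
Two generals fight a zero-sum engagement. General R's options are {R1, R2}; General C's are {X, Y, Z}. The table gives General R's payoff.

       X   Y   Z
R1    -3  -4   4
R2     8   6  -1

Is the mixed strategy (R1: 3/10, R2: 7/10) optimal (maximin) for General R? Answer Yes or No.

Against X this mix gives (3/10)·(-3) + (7/10)·8 = 47/10.
Against Y this mix gives (3/10)·(-4) + (7/10)·6 = 3.
Against Z this mix gives (3/10)·4 + (7/10)·(-1) = 1/2.
General C will play Z, holding General R to 1/2. Shifting weight toward the row that does better against Z would raise this floor (the equalizing mix achieves 4/3 against both Z and Y), so the proposed strategy is not optimal.

No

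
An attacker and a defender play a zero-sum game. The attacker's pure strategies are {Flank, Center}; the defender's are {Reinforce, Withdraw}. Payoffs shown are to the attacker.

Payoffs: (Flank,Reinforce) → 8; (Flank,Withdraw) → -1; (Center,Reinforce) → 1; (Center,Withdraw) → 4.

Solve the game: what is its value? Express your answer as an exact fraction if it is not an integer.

Row minima: Flank → -1, Center → 1; maximin = 1.
Column maxima: Reinforce → 8, Withdraw → 4; minimax = 4.
1 ≠ 4, so there is no saddle point; optimal play is mixed.
Let the attacker play Flank with probability p. Expected payoff against Reinforce: 8p + 1(1−p) = 7p + 1; against Withdraw: (-1)p + 4(1−p) = −5p + 4.
Setting these equal: 7p + 1 = −5p + 4 ⇒ 12p = 3 ⇒ p = 1/4, and the value is (7)·(1/4) + 1 = 11/4.
For the defender: with q = P(Reinforce), equating Flank's and Center's payoffs gives 9q − 1 = −3q + 4 ⇒ q = 5/12.

11/4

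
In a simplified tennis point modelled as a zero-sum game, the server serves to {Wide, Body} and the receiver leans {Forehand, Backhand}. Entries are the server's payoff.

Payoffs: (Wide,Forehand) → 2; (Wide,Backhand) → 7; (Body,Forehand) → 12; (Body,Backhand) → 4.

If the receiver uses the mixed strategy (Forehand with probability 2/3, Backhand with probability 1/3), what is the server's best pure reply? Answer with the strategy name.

Body

Expected payoff of Wide: (2/3)·2 + (1/3)·7 = 11/3.
Expected payoff of Body: (2/3)·12 + (1/3)·4 = 28/3.
The largest is 28/3, so the server's best response is Body.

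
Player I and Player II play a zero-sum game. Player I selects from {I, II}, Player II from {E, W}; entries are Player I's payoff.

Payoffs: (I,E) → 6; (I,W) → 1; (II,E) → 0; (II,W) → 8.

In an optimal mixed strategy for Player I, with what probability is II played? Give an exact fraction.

5/13

Row minima: I → 1, II → 0; maximin = 1.
Column maxima: E → 6, W → 8; minimax = 6.
1 ≠ 6, so there is no saddle point; optimal play is mixed.
Let Player I play I with probability p. Expected payoff against E: 6p + 0(1−p) = 6p; against W: 1p + 8(1−p) = −7p + 8.
Setting these equal: 6p = −7p + 8 ⇒ 13p = 8 ⇒ p = 8/13, and the value is (6)·(8/13) = 48/13.
For Player II: with q = P(E), equating I's and II's payoffs gives 5q + 1 = −8q + 8 ⇒ q = 7/13.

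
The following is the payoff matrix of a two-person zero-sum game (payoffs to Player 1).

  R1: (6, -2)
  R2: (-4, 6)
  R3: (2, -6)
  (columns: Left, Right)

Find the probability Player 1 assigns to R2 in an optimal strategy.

Row minima: R1 → -2, R2 → -4, R3 → -6; maximin = -2.
Column maxima: Left → 6, Right → 6; minimax = 6.
-2 ≠ 6, so there is no saddle point; optimal play is mixed.
R3 is strictly dominated by R1, so Player 1 never plays it.
On the remaining 2×2 (R1, R2 vs Left, Right):
Let Player 1 play R1 with probability p. Expected payoff against Left: 6p + (-4)(1−p) = 10p − 4; against Right: (-2)p + 6(1−p) = −8p + 6.
Setting these equal: 10p − 4 = −8p + 6 ⇒ 18p = 10 ⇒ p = 5/9, and the value is (10)·(5/9) − 4 = 14/9.
For Player 2: with q = P(Left), equating R1's and R2's payoffs gives 8q − 2 = −10q + 6 ⇒ q = 4/9.

4/9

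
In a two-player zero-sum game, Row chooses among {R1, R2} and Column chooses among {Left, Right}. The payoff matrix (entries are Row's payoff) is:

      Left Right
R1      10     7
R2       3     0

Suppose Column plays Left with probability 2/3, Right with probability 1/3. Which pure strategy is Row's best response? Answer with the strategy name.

R1

Expected payoff of R1: (2/3)·10 + (1/3)·7 = 9.
Expected payoff of R2: (2/3)·3 + (1/3)·0 = 2.
The largest is 9, so Row's best response is R1.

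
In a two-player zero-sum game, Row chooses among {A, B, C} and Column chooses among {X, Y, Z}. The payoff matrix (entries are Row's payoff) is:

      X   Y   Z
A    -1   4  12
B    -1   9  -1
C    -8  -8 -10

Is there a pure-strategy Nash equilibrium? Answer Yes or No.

Yes

Row minima: A → -1, B → -1, C → -10; maximin = -1.
Column maxima: X → -1, Y → 9, Z → 12; minimax = -1.
maximin = minimax = -1, so a saddle point exists.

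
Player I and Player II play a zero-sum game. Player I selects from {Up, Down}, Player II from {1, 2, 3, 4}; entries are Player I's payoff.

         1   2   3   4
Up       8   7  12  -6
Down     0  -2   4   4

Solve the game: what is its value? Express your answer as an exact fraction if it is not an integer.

16/19

Row minima: Up → -6, Down → -2; maximin = -2.
Column maxima: 1 → 8, 2 → 7, 3 → 12, 4 → 4; minimax = 4.
-2 ≠ 4, so there is no saddle point; optimal play is mixed.
1 is strictly dominated by 2 (it gives Player I strictly more in every row), so Player II never plays it.
3 is strictly dominated by 2 (it gives Player I strictly more in every row), so Player II never plays it.
On the remaining 2×2 (Up, Down vs 2, 4):
Let Player I play Up with probability p. Expected payoff against 2: 7p + (-2)(1−p) = 9p − 2; against 4: (-6)p + 4(1−p) = −10p + 4.
Setting these equal: 9p − 2 = −10p + 4 ⇒ 19p = 6 ⇒ p = 6/19, and the value is (9)·(6/19) − 2 = 16/19.
For Player II: with q = P(2), equating Up's and Down's payoffs gives 13q − 6 = −6q + 4 ⇒ q = 10/19.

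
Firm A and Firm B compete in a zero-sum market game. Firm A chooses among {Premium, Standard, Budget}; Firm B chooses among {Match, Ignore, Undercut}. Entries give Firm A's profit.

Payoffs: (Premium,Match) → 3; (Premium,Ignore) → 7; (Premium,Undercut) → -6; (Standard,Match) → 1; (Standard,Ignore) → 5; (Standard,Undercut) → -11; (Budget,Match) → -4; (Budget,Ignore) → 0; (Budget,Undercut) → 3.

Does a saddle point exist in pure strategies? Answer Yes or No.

Row minima: Premium → -6, Standard → -11, Budget → -4; maximin = -4.
Column maxima: Match → 3, Ignore → 7, Undercut → 3; minimax = 3.
-4 ≠ 3, so no pure-strategy equilibrium exists.

No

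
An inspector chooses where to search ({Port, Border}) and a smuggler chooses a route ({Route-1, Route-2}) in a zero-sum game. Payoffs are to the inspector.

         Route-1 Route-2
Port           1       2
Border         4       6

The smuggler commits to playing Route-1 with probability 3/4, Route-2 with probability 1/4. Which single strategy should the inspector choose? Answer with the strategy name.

Expected payoff of Port: (3/4)·1 + (1/4)·2 = 5/4.
Expected payoff of Border: (3/4)·4 + (1/4)·6 = 9/2.
The largest is 9/2, so the inspector's best response is Border.

Border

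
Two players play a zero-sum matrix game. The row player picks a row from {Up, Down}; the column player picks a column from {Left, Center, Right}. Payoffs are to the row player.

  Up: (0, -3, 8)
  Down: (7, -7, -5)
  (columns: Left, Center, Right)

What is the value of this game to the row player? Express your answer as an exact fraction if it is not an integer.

-3

Row minima: Up → -3, Down → -7; maximin = -3.
Column maxima: Left → 7, Center → -3, Right → 8; minimax = -3.
Since maximin = minimax = -3, there is a saddle point and the value is -3.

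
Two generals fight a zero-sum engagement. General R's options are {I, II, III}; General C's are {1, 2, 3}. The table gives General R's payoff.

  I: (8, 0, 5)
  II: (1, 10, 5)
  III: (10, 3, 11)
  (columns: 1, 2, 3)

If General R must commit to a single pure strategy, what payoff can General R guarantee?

3

Row minima: I → 0, II → 1, III → 3.
The best of these is 3.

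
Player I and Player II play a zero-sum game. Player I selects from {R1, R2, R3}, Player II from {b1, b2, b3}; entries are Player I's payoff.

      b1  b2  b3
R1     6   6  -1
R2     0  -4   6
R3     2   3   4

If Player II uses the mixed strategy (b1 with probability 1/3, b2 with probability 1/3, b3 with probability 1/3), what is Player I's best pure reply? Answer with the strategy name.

R1

Expected payoff of R1: (1/3)·6 + (1/3)·6 + (1/3)·(-1) = 11/3.
Expected payoff of R2: (1/3)·0 + (1/3)·(-4) + (1/3)·6 = 2/3.
Expected payoff of R3: (1/3)·2 + (1/3)·3 + (1/3)·4 = 3.
The largest is 11/3, so Player I's best response is R1.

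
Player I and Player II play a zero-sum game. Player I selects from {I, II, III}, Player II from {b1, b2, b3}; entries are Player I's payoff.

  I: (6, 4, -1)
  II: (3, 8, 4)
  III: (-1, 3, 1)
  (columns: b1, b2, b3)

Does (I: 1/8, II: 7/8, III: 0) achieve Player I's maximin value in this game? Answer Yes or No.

Against b1 this mix gives (1/8)·6 + (7/8)·3 = 27/8.
Against b2 this mix gives (1/8)·4 + (7/8)·8 = 15/2.
Against b3 this mix gives (1/8)·(-1) + (7/8)·4 = 27/8.
All of Player II's active replies (b1, b3) yield 27/8, and no column does worse for Player I. The mix makes Player II indifferent and guarantees 27/8, so it is optimal.

Yes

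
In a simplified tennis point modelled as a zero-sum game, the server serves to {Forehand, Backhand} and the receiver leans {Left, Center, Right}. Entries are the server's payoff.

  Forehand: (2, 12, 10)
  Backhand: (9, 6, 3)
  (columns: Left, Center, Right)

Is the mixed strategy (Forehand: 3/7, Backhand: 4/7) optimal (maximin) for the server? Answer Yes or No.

Against Left this mix gives (3/7)·2 + (4/7)·9 = 6.
Against Center this mix gives (3/7)·12 + (4/7)·6 = 60/7.
Against Right this mix gives (3/7)·10 + (4/7)·3 = 6.
All of the receiver's active replies (Left, Right) yield 6, and no column does worse for the server. The mix makes the receiver indifferent and guarantees 6, so it is optimal.

Yes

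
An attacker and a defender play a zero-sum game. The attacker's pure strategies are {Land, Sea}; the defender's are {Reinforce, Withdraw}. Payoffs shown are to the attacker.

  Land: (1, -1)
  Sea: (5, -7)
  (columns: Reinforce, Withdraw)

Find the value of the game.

-1

Row minima: Land → -1, Sea → -7; maximin = -1.
Column maxima: Reinforce → 5, Withdraw → -1; minimax = -1.
Since maximin = minimax = -1, there is a saddle point and the value is -1.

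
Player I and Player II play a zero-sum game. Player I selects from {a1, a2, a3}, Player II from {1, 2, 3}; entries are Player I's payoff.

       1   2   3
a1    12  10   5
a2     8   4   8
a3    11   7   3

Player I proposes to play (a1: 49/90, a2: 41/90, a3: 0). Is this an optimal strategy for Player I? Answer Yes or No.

No

Against 1 this mix gives (49/90)·12 + (41/90)·8 = 458/45.
Against 2 this mix gives (49/90)·10 + (41/90)·4 = 109/15.
Against 3 this mix gives (49/90)·5 + (41/90)·8 = 191/30.
Player II will play 3, holding Player I to 191/30. Shifting weight toward the row that does better against 3 would raise this floor (the equalizing mix achieves 20/3 against both 3 and 2), so the proposed strategy is not optimal.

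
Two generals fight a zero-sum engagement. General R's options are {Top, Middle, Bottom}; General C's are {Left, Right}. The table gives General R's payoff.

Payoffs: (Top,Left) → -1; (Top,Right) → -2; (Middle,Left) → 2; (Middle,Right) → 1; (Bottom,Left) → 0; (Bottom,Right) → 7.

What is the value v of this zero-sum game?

Row minima: Top → -2, Middle → 1, Bottom → 0; maximin = 1.
Column maxima: Left → 2, Right → 7; minimax = 2.
1 ≠ 2, so there is no saddle point; optimal play is mixed.
Top is strictly dominated by Middle, so General R never plays it.
On the remaining 2×2 (Middle, Bottom vs Left, Right):
Let General R play Middle with probability p. Expected payoff against Left: 2p + 0(1−p) = 2p; against Right: 1p + 7(1−p) = −6p + 7.
Setting these equal: 2p = −6p + 7 ⇒ 8p = 7 ⇒ p = 7/8, and the value is (2)·(7/8) = 7/4.
For General C: with q = P(Left), equating Middle's and Bottom's payoffs gives q + 1 = −7q + 7 ⇒ q = 3/4.

7/4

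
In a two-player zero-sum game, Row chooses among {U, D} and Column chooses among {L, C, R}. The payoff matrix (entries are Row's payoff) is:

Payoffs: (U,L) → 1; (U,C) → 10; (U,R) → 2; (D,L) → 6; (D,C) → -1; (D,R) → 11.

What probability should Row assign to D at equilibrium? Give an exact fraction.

9/16

Row minima: U → 1, D → -1; maximin = 1.
Column maxima: L → 6, C → 10, R → 11; minimax = 6.
1 ≠ 6, so there is no saddle point; optimal play is mixed.
R is strictly dominated by L (it gives Row strictly more in every row), so Column never plays it.
On the remaining 2×2 (U, D vs L, C):
Let Row play U with probability p. Expected payoff against L: 1p + 6(1−p) = −5p + 6; against C: 10p + (-1)(1−p) = 11p − 1.
Setting these equal: −5p + 6 = 11p − 1 ⇒ −16p = -7 ⇒ p = 7/16, and the value is (-5)·(7/16) + 6 = 61/16.
For Column: with q = P(L), equating U's and D's payoffs gives −9q + 10 = 7q − 1 ⇒ q = 11/16.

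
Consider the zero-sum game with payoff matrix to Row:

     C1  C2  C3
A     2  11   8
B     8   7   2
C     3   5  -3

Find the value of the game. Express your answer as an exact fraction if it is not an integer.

5

Row minima: A → 2, B → 2, C → -3; maximin = 2.
Column maxima: C1 → 8, C2 → 11, C3 → 8; minimax = 8.
2 ≠ 8, so there is no saddle point; optimal play is mixed.
C is strictly dominated by B, so Row never plays it.
C2 is strictly dominated by C3 (it gives Row strictly more in every row), so Column never plays it.
On the remaining 2×2 (A, B vs C1, C3):
Let Row play A with probability p. Expected payoff against C1: 2p + 8(1−p) = −6p + 8; against C3: 8p + 2(1−p) = 6p + 2.
Setting these equal: −6p + 8 = 6p + 2 ⇒ −12p = -6 ⇒ p = 1/2, and the value is (-6)·(1/2) + 8 = 5.
For Column: with q = P(C1), equating A's and B's payoffs gives −6q + 8 = 6q + 2 ⇒ q = 1/2.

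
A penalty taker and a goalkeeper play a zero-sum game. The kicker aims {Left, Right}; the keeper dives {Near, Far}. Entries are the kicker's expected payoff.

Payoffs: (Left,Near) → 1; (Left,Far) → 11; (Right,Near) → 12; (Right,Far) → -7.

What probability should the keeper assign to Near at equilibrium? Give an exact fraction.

18/29

Row minima: Left → 1, Right → -7; maximin = 1.
Column maxima: Near → 12, Far → 11; minimax = 11.
1 ≠ 11, so there is no saddle point; optimal play is mixed.
Let the kicker play Left with probability p. Expected payoff against Near: 1p + 12(1−p) = −11p + 12; against Far: 11p + (-7)(1−p) = 18p − 7.
Setting these equal: −11p + 12 = 18p − 7 ⇒ −29p = -19 ⇒ p = 19/29, and the value is (-11)·(19/29) + 12 = 139/29.
For the keeper: with q = P(Near), equating Left's and Right's payoffs gives −10q + 11 = 19q − 7 ⇒ q = 18/29.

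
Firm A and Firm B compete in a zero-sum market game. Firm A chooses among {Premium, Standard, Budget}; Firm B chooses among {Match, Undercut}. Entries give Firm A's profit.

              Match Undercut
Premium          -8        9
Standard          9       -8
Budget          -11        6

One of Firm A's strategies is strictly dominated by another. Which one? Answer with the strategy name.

Premium gives a strictly higher payoff than Budget against every column: -8 > -11, 9 > 6.
So Budget is strictly dominated and Firm A never plays it.

Budget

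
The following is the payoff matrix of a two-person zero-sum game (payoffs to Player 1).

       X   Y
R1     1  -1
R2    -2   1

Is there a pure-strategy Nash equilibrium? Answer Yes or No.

Row minima: R1 → -1, R2 → -2; maximin = -1.
Column maxima: X → 1, Y → 1; minimax = 1.
-1 ≠ 1, so no pure-strategy equilibrium exists.

No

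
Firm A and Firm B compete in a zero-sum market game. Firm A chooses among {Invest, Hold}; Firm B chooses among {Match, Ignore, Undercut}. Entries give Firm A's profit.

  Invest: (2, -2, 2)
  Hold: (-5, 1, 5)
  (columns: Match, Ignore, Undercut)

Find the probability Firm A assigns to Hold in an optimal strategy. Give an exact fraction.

2/5

Row minima: Invest → -2, Hold → -5; maximin = -2.
Column maxima: Match → 2, Ignore → 1, Undercut → 5; minimax = 1.
-2 ≠ 1, so there is no saddle point; optimal play is mixed.
Undercut is strictly dominated by Ignore (it gives Firm A strictly more in every row), so Firm B never plays it.
On the remaining 2×2 (Invest, Hold vs Match, Ignore):
Let Firm A play Invest with probability p. Expected payoff against Match: 2p + (-5)(1−p) = 7p − 5; against Ignore: (-2)p + 1(1−p) = −3p + 1.
Setting these equal: 7p − 5 = −3p + 1 ⇒ 10p = 6 ⇒ p = 3/5, and the value is (7)·(3/5) − 5 = -4/5.
For Firm B: with q = P(Match), equating Invest's and Hold's payoffs gives 4q − 2 = −6q + 1 ⇒ q = 3/10.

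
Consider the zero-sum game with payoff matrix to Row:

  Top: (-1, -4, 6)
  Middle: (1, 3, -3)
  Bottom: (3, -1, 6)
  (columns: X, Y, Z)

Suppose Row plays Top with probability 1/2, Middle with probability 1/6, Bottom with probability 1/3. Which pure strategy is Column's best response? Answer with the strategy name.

Y

If Column plays X, Row's expected payoff is (1/2)·(-1) + (1/6)·1 + (1/3)·3 = 2/3.
If Column plays Y, Row's expected payoff is (1/2)·(-4) + (1/6)·3 + (1/3)·(-1) = -11/6.
If Column plays Z, Row's expected payoff is (1/2)·6 + (1/6)·(-3) + (1/3)·6 = 9/2.
Column minimizes Row's payoff; the smallest is -11/6, so the best response is Y.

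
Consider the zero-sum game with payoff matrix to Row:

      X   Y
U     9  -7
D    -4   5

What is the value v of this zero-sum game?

Row minima: U → -7, D → -4; maximin = -4.
Column maxima: X → 9, Y → 5; minimax = 5.
-4 ≠ 5, so there is no saddle point; optimal play is mixed.
Let Row play U with probability p. Expected payoff against X: 9p + (-4)(1−p) = 13p − 4; against Y: (-7)p + 5(1−p) = −12p + 5.
Setting these equal: 13p − 4 = −12p + 5 ⇒ 25p = 9 ⇒ p = 9/25, and the value is (13)·(9/25) − 4 = 17/25.
For Column: with q = P(X), equating U's and D's payoffs gives 16q − 7 = −9q + 5 ⇒ q = 12/25.

17/25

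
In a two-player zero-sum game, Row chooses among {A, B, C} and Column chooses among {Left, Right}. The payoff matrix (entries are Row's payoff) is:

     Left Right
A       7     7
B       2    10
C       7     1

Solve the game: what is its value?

7

Row minima: A → 7, B → 2, C → 1; maximin = 7.
Column maxima: Left → 7, Right → 10; minimax = 7.
Since maximin = minimax = 7, there is a saddle point and the value is 7.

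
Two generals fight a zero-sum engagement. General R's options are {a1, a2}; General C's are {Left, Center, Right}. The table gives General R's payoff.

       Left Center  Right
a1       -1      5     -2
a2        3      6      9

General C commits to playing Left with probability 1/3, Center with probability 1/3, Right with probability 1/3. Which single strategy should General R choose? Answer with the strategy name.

Expected payoff of a1: (1/3)·(-1) + (1/3)·5 + (1/3)·(-2) = 2/3.
Expected payoff of a2: (1/3)·3 + (1/3)·6 + (1/3)·9 = 6.
The largest is 6, so General R's best response is a2.

a2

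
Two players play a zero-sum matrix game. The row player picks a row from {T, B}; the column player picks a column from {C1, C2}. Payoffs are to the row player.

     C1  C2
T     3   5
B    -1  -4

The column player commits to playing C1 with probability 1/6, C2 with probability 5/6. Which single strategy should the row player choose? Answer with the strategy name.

T

Expected payoff of T: (1/6)·3 + (5/6)·5 = 14/3.
Expected payoff of B: (1/6)·(-1) + (5/6)·(-4) = -7/2.
The largest is 14/3, so the row player's best response is T.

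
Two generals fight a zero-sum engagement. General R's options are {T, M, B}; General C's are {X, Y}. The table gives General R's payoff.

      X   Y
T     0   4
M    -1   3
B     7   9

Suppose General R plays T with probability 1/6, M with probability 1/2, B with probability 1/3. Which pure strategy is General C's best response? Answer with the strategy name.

X

If General C plays X, General R's expected payoff is (1/6)·0 + (1/2)·(-1) + (1/3)·7 = 11/6.
If General C plays Y, General R's expected payoff is (1/6)·4 + (1/2)·3 + (1/3)·9 = 31/6.
General C minimizes General R's payoff; the smallest is 11/6, so the best response is X.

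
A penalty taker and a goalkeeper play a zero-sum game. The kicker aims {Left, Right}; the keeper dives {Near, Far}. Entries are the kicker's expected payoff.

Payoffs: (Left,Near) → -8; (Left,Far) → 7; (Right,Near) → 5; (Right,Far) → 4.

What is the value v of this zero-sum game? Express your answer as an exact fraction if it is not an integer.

Row minima: Left → -8, Right → 4; maximin = 4.
Column maxima: Near → 5, Far → 7; minimax = 5.
4 ≠ 5, so there is no saddle point; optimal play is mixed.
Let the kicker play Left with probability p. Expected payoff against Near: (-8)p + 5(1−p) = −13p + 5; against Far: 7p + 4(1−p) = 3p + 4.
Setting these equal: −13p + 5 = 3p + 4 ⇒ −16p = -1 ⇒ p = 1/16, and the value is (-13)·(1/16) + 5 = 67/16.
For the keeper: with q = P(Near), equating Left's and Right's payoffs gives −15q + 7 = q + 4 ⇒ q = 3/16.

67/16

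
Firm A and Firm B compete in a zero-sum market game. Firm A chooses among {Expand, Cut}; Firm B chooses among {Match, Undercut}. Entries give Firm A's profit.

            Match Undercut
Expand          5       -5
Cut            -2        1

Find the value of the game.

Row minima: Expand → -5, Cut → -2; maximin = -2.
Column maxima: Match → 5, Undercut → 1; minimax = 1.
-2 ≠ 1, so there is no saddle point; optimal play is mixed.
Let Firm A play Expand with probability p. Expected payoff against Match: 5p + (-2)(1−p) = 7p − 2; against Undercut: (-5)p + 1(1−p) = −6p + 1.
Setting these equal: 7p − 2 = −6p + 1 ⇒ 13p = 3 ⇒ p = 3/13, and the value is (7)·(3/13) − 2 = -5/13.
For Firm B: with q = P(Match), equating Expand's and Cut's payoffs gives 10q − 5 = −3q + 1 ⇒ q = 6/13.

-5/13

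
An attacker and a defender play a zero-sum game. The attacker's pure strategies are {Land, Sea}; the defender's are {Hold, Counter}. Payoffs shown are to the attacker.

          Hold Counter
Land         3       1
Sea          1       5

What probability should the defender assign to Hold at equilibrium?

Row minima: Land → 1, Sea → 1; maximin = 1.
Column maxima: Hold → 3, Counter → 5; minimax = 3.
1 ≠ 3, so there is no saddle point; optimal play is mixed.
Let the attacker play Land with probability p. Expected payoff against Hold: 3p + 1(1−p) = 2p + 1; against Counter: 1p + 5(1−p) = −4p + 5.
Setting these equal: 2p + 1 = −4p + 5 ⇒ 6p = 4 ⇒ p = 2/3, and the value is (2)·(2/3) + 1 = 7/3.
For the defender: with q = P(Hold), equating Land's and Sea's payoffs gives 2q + 1 = −4q + 5 ⇒ q = 2/3.

2/3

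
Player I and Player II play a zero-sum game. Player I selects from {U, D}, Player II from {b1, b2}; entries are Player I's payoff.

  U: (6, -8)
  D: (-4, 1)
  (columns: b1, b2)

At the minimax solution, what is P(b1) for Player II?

Row minima: U → -8, D → -4; maximin = -4.
Column maxima: b1 → 6, b2 → 1; minimax = 1.
-4 ≠ 1, so there is no saddle point; optimal play is mixed.
Let Player I play U with probability p. Expected payoff against b1: 6p + (-4)(1−p) = 10p − 4; against b2: (-8)p + 1(1−p) = −9p + 1.
Setting these equal: 10p − 4 = −9p + 1 ⇒ 19p = 5 ⇒ p = 5/19, and the value is (10)·(5/19) − 4 = -26/19.
For Player II: with q = P(b1), equating U's and D's payoffs gives 14q − 8 = −5q + 1 ⇒ q = 9/19.

9/19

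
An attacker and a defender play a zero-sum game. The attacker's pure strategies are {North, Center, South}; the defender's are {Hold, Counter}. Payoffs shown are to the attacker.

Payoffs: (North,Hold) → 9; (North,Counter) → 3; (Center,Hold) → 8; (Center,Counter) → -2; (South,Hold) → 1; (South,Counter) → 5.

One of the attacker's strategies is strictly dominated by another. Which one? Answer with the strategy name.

Center

North gives a strictly higher payoff than Center against every column: 9 > 8, 3 > -2.
So Center is strictly dominated and the attacker never plays it.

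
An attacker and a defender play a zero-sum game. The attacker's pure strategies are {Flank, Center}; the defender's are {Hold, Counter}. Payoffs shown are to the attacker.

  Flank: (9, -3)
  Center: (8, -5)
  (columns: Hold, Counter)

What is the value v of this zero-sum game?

-3

Row minima: Flank → -3, Center → -5; maximin = -3.
Column maxima: Hold → 9, Counter → -3; minimax = -3.
Since maximin = minimax = -3, there is a saddle point and the value is -3.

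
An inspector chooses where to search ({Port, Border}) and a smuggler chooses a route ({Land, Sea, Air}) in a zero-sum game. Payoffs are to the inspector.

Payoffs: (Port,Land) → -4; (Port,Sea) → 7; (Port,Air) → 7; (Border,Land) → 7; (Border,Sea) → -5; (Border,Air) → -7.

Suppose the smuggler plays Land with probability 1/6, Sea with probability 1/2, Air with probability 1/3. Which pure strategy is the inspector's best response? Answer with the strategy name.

Port

Expected payoff of Port: (1/6)·(-4) + (1/2)·7 + (1/3)·7 = 31/6.
Expected payoff of Border: (1/6)·7 + (1/2)·(-5) + (1/3)·(-7) = -11/3.
The largest is 31/6, so the inspector's best response is Port.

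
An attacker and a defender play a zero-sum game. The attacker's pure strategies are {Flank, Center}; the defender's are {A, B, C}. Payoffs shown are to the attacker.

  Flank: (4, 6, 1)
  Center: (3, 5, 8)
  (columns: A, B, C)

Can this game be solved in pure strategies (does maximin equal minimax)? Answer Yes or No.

Row minima: Flank → 1, Center → 3; maximin = 3.
Column maxima: A → 4, B → 6, C → 8; minimax = 4.
3 ≠ 4, so no pure-strategy equilibrium exists.

No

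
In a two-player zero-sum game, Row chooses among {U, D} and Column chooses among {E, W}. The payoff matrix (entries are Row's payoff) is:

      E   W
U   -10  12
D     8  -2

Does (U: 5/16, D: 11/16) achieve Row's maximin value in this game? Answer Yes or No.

Against E this mix gives (5/16)·(-10) + (11/16)·8 = 19/8.
Against W this mix gives (5/16)·12 + (11/16)·(-2) = 19/8.
All of Column's active replies (E, W) yield 19/8, and no column does worse for Row. The mix makes Column indifferent and guarantees 19/8, so it is optimal.

Yes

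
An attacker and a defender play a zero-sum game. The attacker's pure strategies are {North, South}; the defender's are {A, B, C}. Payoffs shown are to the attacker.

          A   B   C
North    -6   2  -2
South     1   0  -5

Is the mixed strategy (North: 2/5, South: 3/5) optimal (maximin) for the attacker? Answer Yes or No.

No

Against A this mix gives (2/5)·(-6) + (3/5)·1 = -9/5.
Against B this mix gives (2/5)·2 + (3/5)·0 = 4/5.
Against C this mix gives (2/5)·(-2) + (3/5)·(-5) = -19/5.
The defender will play C, holding the attacker to -19/5. Shifting weight toward the row that does better against C would raise this floor (the equalizing mix achieves -16/5 against both C and A), so the proposed strategy is not optimal.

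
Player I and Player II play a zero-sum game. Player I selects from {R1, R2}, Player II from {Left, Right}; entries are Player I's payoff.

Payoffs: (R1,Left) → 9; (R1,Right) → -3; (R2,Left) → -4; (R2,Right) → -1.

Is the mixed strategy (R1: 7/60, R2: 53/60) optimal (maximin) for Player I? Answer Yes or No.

No

Against Left this mix gives (7/60)·9 + (53/60)·(-4) = -149/60.
Against Right this mix gives (7/60)·(-3) + (53/60)·(-1) = -37/30.
Player II will play Left, holding Player I to -149/60. Shifting weight toward the row that does better against Left would raise this floor (the equalizing mix achieves -7/5 against both Left and Right), so the proposed strategy is not optimal.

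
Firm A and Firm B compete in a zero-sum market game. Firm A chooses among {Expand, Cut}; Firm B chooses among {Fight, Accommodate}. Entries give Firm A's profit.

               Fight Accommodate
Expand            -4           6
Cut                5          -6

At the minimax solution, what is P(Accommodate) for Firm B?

3/7

Row minima: Expand → -4, Cut → -6; maximin = -4.
Column maxima: Fight → 5, Accommodate → 6; minimax = 5.
-4 ≠ 5, so there is no saddle point; optimal play is mixed.
Let Firm A play Expand with probability p. Expected payoff against Fight: (-4)p + 5(1−p) = −9p + 5; against Accommodate: 6p + (-6)(1−p) = 12p − 6.
Setting these equal: −9p + 5 = 12p − 6 ⇒ −21p = -11 ⇒ p = 11/21, and the value is (-9)·(11/21) + 5 = 2/7.
For Firm B: with q = P(Fight), equating Expand's and Cut's payoffs gives −10q + 6 = 11q − 6 ⇒ q = 4/7.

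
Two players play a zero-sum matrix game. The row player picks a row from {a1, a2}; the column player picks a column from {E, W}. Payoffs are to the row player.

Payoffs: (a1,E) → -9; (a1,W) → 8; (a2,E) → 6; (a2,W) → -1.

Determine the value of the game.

13/8

Row minima: a1 → -9, a2 → -1; maximin = -1.
Column maxima: E → 6, W → 8; minimax = 6.
-1 ≠ 6, so there is no saddle point; optimal play is mixed.
Let the row player play a1 with probability p. Expected payoff against E: (-9)p + 6(1−p) = −15p + 6; against W: 8p + (-1)(1−p) = 9p − 1.
Setting these equal: −15p + 6 = 9p − 1 ⇒ −24p = -7 ⇒ p = 7/24, and the value is (-15)·(7/24) + 6 = 13/8.
For the column player: with q = P(E), equating a1's and a2's payoffs gives −17q + 8 = 7q − 1 ⇒ q = 3/8.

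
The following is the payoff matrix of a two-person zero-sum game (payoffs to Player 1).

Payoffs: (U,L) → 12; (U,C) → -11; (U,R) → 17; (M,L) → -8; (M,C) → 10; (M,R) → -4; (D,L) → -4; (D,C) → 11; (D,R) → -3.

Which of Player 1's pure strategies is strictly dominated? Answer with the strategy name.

D gives a strictly higher payoff than M against every column: -4 > -8, 11 > 10, -3 > -4.
So M is strictly dominated and Player 1 never plays it.

M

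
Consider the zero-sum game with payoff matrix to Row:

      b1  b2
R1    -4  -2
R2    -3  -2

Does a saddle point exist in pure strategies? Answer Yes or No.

Yes

Row minima: R1 → -4, R2 → -3; maximin = -3.
Column maxima: b1 → -3, b2 → -2; minimax = -3.
maximin = minimax = -3, so a saddle point exists.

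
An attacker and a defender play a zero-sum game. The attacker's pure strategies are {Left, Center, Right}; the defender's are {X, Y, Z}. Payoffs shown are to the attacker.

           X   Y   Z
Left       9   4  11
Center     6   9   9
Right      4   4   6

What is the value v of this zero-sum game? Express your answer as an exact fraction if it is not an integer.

Row minima: Left → 4, Center → 6, Right → 4; maximin = 6.
Column maxima: X → 9, Y → 9, Z → 11; minimax = 9.
6 ≠ 9, so there is no saddle point; optimal play is mixed.
Right is strictly dominated by Center, so the attacker never plays it.
Z is strictly dominated by X (it gives the attacker strictly more in every row), so the defender never plays it.
On the remaining 2×2 (Left, Center vs X, Y):
Let the attacker play Left with probability p. Expected payoff against X: 9p + 6(1−p) = 3p + 6; against Y: 4p + 9(1−p) = −5p + 9.
Setting these equal: 3p + 6 = −5p + 9 ⇒ 8p = 3 ⇒ p = 3/8, and the value is (3)·(3/8) + 6 = 57/8.
For the defender: with q = P(X), equating Left's and Center's payoffs gives 5q + 4 = −3q + 9 ⇒ q = 5/8.

57/8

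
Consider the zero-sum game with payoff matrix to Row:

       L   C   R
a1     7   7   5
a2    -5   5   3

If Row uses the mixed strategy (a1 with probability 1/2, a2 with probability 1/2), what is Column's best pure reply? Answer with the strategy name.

If Column plays L, Row's expected payoff is (1/2)·7 + (1/2)·(-5) = 1.
If Column plays C, Row's expected payoff is (1/2)·7 + (1/2)·5 = 6.
If Column plays R, Row's expected payoff is (1/2)·5 + (1/2)·3 = 4.
Column minimizes Row's payoff; the smallest is 1, so the best response is L.

L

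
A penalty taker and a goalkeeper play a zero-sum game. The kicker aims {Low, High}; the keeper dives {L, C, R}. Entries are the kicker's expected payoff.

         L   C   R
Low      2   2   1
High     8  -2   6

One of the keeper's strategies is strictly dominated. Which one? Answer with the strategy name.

L

R holds the kicker's payoff strictly below L in every row: 1 < 2, 6 < 8.
So L is strictly dominated for the keeper.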